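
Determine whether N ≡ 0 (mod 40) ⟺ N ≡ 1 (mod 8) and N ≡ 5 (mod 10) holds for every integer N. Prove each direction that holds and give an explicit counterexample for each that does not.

(→) This fails: N = 0 gives 0 ≡ 0 (mod 40) but 0 ≡ 0 (mod 8), so the conjunction on the right does not hold.

(←) This fails: N = 25 satisfies both congruences on the right (25 ≡ 1 mod 8 and 25 ≡ 5 mod 10) yet 25 ≡ 25 (mod 40), not 0.

Both directions fail.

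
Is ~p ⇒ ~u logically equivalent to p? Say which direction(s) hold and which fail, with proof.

(⟹) This fails. Under p = F, u = F, the left side is true but the right side is false.

(⟸) Assume the antecedent. If p is true, ~p ⇒ ~u reduces to true regardless of the other variables. If p is false, the antecedent cannot hold. Either way ~p ⇒ ~u holds.

Not equivalent: only (⇐) holds.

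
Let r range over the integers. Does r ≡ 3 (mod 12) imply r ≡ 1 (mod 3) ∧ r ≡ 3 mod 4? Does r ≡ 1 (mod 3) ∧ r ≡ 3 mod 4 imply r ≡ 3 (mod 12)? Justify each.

(⇒) fails and (⇐) fails.

(→) This fails: r = 3 gives 3 ≡ 3 (mod 12) but 3 ≡ 0 (mod 3), so the conjunction on the right does not hold.

(←) This fails: r = 7 satisfies both congruences on the right (7 ≡ 1 mod 3 and 7 ≡ 3 mod 4) yet 7 ≡ 7 (mod 12), not 3.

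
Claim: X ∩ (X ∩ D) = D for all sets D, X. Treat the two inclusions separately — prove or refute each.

Forward inclusion. Let x ∈ X ∩ (X ∩ D). Then x ∈ D ∩ X, from which x ∈ D.

Reverse inclusion. This inclusion fails. Take D = {1}, X = ∅; then 1 ∈ D but 1 ∉ X ∩ (X ∩ D).

(⊆) holds; (⊇) fails.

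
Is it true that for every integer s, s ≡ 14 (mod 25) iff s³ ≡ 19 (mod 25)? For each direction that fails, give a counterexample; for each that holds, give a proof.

Both implications hold.

[⇐] Suppose s³ ≡ 19 (mod 25). The only residue r in {0, …, 24} with r³ ≡ 19 (mod 25) is r = 14, so s ≡ 14 (mod 25).

[⇒] Suppose s ≡ 14 (mod 25). Write s = 25j + 14. Then (25j + 14)³ = 15625j³ + 26250j² + 14700j + 2744 = 25(625j³ + 1050j² + 588j + 109) + 19, so s³ ≡ 19 (mod 25).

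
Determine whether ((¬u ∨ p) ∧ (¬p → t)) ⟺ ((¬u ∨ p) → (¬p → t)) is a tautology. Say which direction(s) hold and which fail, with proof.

(⇒) holds; (⇐) fails.

(⟸) This fails. Under u = T, p = F, t = F, the left side is false but the right side is true.

(⟹) Assume the antecedent. If p is true, (¬u ∨ p) → (¬p → t) reduces to true regardless of the other variables. If p is false, the antecedent forces (u = F, p = F, t = T), and (¬u ∨ p) → (¬p → t) holds there. Either way (¬u ∨ p) → (¬p → t) holds.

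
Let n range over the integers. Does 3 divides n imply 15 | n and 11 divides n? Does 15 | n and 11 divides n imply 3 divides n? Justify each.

Only the reverse direction holds.

Forward direction. This fails: take n = 3. Certainly 3 ∣ 3, but 15 ∤ 3.

Converse. Suppose 15 ∣ n and 11 ∣ n. Any common multiple of 15 and 11 is a multiple of their lcm; here gcd(15, 11) = 1, so lcm(15, 11) = 15·11 = 165, so 165 ∣ n. Since 3 ∣ 165, it follows that 3 ∣ n.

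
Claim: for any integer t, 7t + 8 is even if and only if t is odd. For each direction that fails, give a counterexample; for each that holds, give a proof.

[⇒] This fails: t = 6 gives 7t + 8 = 50, which is even, but 6 is even, not odd.

[⇐] This also fails: t = 5 is odd, but 7t + 8 = 43 is odd, not even.

Neither direction holds.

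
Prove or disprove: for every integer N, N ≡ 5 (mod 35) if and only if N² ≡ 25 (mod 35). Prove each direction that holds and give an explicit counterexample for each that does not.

(⟹) Suppose N ≡ 5 (mod 35). Write N = 35j + 5. Then (35j + 5)² = 1225j² + 350j + 25 = 35(35j² + 10j) + 25, so N² ≡ 25 (mod 35).

(⟸) This fails: take N = 30. Then 30² = 900 ≡ 25 (mod 35), yet 30 ≡ 30 (mod 35), not 5.

Only the forward direction holds.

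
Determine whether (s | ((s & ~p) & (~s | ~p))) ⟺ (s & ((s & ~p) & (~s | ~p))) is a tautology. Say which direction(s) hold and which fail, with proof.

(⇒) This fails. Under s = T, p = T, the left side is true but the right side is false.

(⇐) Assume the antecedent. If s is true, s | ((s & ~p) & (~s | ~p)) reduces to true regardless of the other variables. If s is false, the antecedent cannot hold. Either way s | ((s & ~p) & (~s | ~p)) holds.

(⇒) fails; (⇐) holds.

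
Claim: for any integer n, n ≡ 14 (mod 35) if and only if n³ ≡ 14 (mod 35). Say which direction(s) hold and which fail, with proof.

(⇐) Suppose n³ ≡ 14 (mod 35). The only residue r in {0, …, 34} with r³ ≡ 14 (mod 35) is r = 14, so n ≡ 14 (mod 35).

(⇒) Suppose n ≡ 14 (mod 35). Write n = 35j + 14. Then (35j + 14)³ = 42875j³ + 51450j² + 20580j + 2744 = 35(1225j³ + 1470j² + 588j + 78) + 14, so n³ ≡ 14 (mod 35).

Both implications hold.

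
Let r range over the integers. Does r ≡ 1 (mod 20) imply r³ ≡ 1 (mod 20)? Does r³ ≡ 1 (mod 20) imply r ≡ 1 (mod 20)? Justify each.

Both directions hold.

(⟹) Suppose r ≡ 1 (mod 20). Write r = 20j + 1. Then (20j + 1)³ = 8000j³ + 1200j² + 60j + 1 = 20(400j³ + 60j² + 3j) + 1, so r³ ≡ 1 (mod 20).

(⟸) Conversely, suppose r³ ≡ 1 (mod 20). The only residue r in {0, …, 19} with r³ ≡ 1 (mod 20) is r = 1, so r ≡ 1 (mod 20).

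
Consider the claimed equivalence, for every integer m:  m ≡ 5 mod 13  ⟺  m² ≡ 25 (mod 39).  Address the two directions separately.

(⇒) fails and (⇐) fails.

(⟹) This fails: take m = 18. Then 18 ≡ 5 (mod 13), but 18² = 324 ≡ 12 (mod 39), not 25.

(⟸) This fails: take m = 8. Then 8² = 64 ≡ 25 (mod 39), yet 8 ≡ 8 (mod 13), not 5.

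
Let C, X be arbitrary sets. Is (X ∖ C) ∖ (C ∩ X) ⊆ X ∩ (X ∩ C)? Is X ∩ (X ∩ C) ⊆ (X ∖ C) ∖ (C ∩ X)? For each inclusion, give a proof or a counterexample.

(⊆) fails and (⊇) fails.

Forward inclusion. This inclusion fails. Take C = ∅, X = {1}; then 1 ∈ (X ∖ C) ∖ (C ∩ X) but 1 ∉ X ∩ (X ∩ C).

Reverse inclusion. This inclusion fails. Take C = {1}, X = {1}; then 1 ∈ X ∩ (X ∩ C) but 1 ∉ (X ∖ C) ∖ (C ∩ X).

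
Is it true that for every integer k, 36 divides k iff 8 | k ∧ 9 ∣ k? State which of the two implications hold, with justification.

[⇒] This fails: take k = 36. Certainly 36 ∣ 36, but 8 ∤ 36.

[⇐] Suppose 8 ∣ k and 9 ∣ k. Any common multiple of 8 and 9 is a multiple of their lcm; here gcd(8, 9) = 1, so lcm(8, 9) = 8·9 = 72, so 72 ∣ k. Since 36 ∣ 72, it follows that 36 ∣ k.

Only the converse holds.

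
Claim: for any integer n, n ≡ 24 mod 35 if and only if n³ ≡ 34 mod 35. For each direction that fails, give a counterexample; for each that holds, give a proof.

Forward direction. Suppose n ≡ 24 mod 35. Write n = 35j + 24. Then (35j + 24)³ = 42875j³ + 88200j² + 60480j + 13824 = 35(1225j³ + 2520j² + 1728j + 394) + 34, so n³ ≡ 34 (mod 35).

Converse. This fails: take n = 19. Then 19³ = 6859 ≡ 34 (mod 35), yet 19 ≡ 19 (mod 35), not 24.

The forward direction holds; the converse fails.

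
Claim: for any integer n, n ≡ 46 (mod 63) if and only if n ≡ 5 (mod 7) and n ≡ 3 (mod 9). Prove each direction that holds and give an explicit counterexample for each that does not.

Forward direction. This fails: n = 46 gives 46 ≡ 46 (mod 63) but 46 ≡ 4 (mod 7), so the conjunction on the right does not hold.

Converse. This fails: n = 12 satisfies both congruences on the right (12 ≡ 5 mod 7 and 12 ≡ 3 mod 9) yet 12 ≡ 12 (mod 63), not 46.

Neither direction holds.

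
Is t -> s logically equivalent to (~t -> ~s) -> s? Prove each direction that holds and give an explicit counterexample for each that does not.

Only the converse holds.

[⇐] Assume the antecedent. If s is true, t -> s reduces to true regardless of the other variables. If s is false, the antecedent cannot hold. Either way t -> s holds.

[⇒] This fails. Under s = F, t = F, the left side is true but the right side is false.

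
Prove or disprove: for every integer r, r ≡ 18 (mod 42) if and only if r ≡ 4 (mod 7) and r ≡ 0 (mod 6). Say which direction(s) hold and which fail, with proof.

Equivalent; both directions hold.

(→) Suppose r ≡ 18 (mod 42); write r = 42j + 18. Since 7 ∣ 42, reducing mod 7 gives r ≡ 18 ≡ 4 (mod 7); since 6 ∣ 42, reducing mod 6 gives r ≡ 18 ≡ 0 (mod 6).

(←) Conversely, if r ≡ 4 (mod 7) and r ≡ 0 (mod 6), then by the Chinese remainder theorem r ≡ 18 (mod 42). This is exactly r ≡ 18 (mod 42).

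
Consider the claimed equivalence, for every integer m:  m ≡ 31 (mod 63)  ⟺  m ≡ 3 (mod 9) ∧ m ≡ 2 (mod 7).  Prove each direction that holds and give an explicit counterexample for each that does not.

Both directions fail.

[⇒] This fails: m = 31 gives 31 ≡ 31 (mod 63) but 31 ≡ 4 (mod 9), so the conjunction on the right does not hold.

[⇐] This fails: m = 30 satisfies both congruences on the right (30 ≡ 3 mod 9 and 30 ≡ 2 mod 7) yet 30 ≡ 30 (mod 63), not 31.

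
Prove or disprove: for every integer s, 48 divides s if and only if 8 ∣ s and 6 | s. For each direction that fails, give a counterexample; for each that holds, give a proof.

Only the forward implication holds.

(⇒) If 48 ∣ s, write s = 48q. Since 48 = 6·8, s = 8·(6q), so 8 ∣ s; and since 48 = 8·6, s = 6·(8q), so 6 ∣ s.

(⇐) This fails: take s = 24. Both 8 ∣ 24 and 6 ∣ 24, yet 24 is not a multiple of 48 (since 24 = 0·48 + 24), so 48 ∤ 24.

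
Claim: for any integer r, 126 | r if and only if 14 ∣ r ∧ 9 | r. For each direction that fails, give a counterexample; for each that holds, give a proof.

Equivalent; both directions hold.

(⟹) If 126 ∣ r, write r = 126q. Since 126 = 9·14, r = 14·(9q), so 14 ∣ r; and since 126 = 14·9, r = 9·(14q), so 9 ∣ r.

(⟸) Suppose 14 ∣ r and 9 ∣ r. Any common multiple of 14 and 9 is a multiple of their lcm; here gcd(14, 9) = 1, so lcm(14, 9) = 14·9 = 126, so 126 ∣ r.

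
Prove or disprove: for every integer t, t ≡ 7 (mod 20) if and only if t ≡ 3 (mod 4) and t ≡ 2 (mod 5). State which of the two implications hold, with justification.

Both implications hold.

[⇒] Suppose t ≡ 7 (mod 20); write t = 20j + 7. Since 4 ∣ 20, reducing mod 4 gives t ≡ 7 ≡ 3 (mod 4); since 5 ∣ 20, reducing mod 5 gives t ≡ 7 ≡ 2 (mod 5).

[⇐] Conversely, if t ≡ 3 (mod 4) and t ≡ 2 (mod 5), then by the Chinese remainder theorem t ≡ 7 (mod 20). This is exactly t ≡ 7 (mod 20).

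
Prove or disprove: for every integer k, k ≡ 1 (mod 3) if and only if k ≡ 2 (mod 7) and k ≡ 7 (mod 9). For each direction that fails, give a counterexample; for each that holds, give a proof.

(⇒) fails; (⇐) holds.

Forward direction. This fails: k = 1 gives 1 ≡ 1 (mod 3) but 1 ≡ 1 (mod 7), so the conjunction on the right does not hold.

Converse. If k ≡ 2 (mod 7) and k ≡ 7 (mod 9), then by the Chinese remainder theorem k ≡ 16 (mod 63). Since 16 ≡ 1 (mod 3) and 3 ∣ 63, we get k ≡ 1 (mod 3).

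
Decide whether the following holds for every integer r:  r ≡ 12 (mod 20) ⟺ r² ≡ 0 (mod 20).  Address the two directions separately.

Neither implication holds.

Forward direction. This fails: take r = 12. Then 12 ≡ 12 (mod 20), but 12² = 144 ≡ 4 (mod 20), not 0.

Converse. This fails: take r = 0. Then 0² = 0 ≡ 0 (mod 20), yet 0 ≡ 0 (mod 20), not 12.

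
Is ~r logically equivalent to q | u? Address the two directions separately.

Neither implication holds.

(→) This fails. Under r = F, u = F, q = F, the left side is true but the right side is false.

(←) This fails. Under r = T, u = T, q = F, the left side is false but the right side is true.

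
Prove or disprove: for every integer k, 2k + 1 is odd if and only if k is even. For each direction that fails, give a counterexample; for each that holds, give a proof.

Only the converse holds.

(⇒) This fails: take k = 1. Then 2k + 1 = 3, which is odd, yet k = 1 is odd, not even.

(⇐) Suppose k is even. Since 2 is even, 2k is even for every k, so 2k + 1 has the same parity as 1, which is odd. Hence 2k + 1 is odd.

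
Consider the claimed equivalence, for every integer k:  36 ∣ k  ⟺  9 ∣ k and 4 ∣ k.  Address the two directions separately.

[⇐] Suppose 9 ∣ k and 4 ∣ k. Any common multiple of 9 and 4 is a multiple of their lcm; here gcd(9, 4) = 1, so lcm(9, 4) = 9·4 = 36, so 36 ∣ k.

[⇒] If 36 ∣ k, write k = 36q. Since 36 = 4·9, k = 9·(4q), so 9 ∣ k; and since 36 = 9·4, k = 4·(9q), so 4 ∣ k.

Equivalent; both directions hold.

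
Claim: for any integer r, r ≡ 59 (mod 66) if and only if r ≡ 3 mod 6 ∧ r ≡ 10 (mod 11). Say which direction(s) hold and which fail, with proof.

Neither direction holds.

Forward direction. This fails: r = 59 gives 59 ≡ 59 (mod 66) but 59 ≡ 5 (mod 6), so the conjunction on the right does not hold.

Converse. This fails: r = 21 satisfies both congruences on the right (21 ≡ 3 mod 6 and 21 ≡ 10 mod 11) yet 21 ≡ 21 (mod 66), not 59.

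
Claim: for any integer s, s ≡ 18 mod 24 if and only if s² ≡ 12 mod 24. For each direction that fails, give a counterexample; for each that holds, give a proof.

Not equivalent: only (⇒) holds.

(⇐) This fails: take s = 6. Then 6² = 36 ≡ 12 (mod 24), yet 6 ≡ 6 (mod 24), not 18.

(⇒) Suppose s ≡ 18 mod 24. Write s = 24j + 18. Then (24j + 18)² = 576j² + 864j + 324 = 24(24j² + 36j + 13) + 12, so s² ≡ 12 (mod 24).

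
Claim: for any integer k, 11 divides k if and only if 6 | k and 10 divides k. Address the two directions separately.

Neither implication holds.

[⇒] This fails: take k = 11. Certainly 11 ∣ 11, but 6 ∤ 11.

[⇐] This fails: take k = 30. Both 6 ∣ 30 and 10 ∣ 30, yet 30 is not a multiple of 11 (since 30 = 2·11 + 8), so 11 ∤ 30.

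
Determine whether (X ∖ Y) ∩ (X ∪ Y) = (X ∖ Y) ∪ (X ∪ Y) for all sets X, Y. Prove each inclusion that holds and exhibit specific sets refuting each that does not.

(⟹) Let x ∈ (X ∖ Y) ∩ (X ∪ Y). Then x ∈ X and x ∉ Y, from which x ∈ (X ∖ Y) ∪ (X ∪ Y).

(⟸) This inclusion fails. Take X = ∅, Y = {1}; then 1 ∈ (X ∖ Y) ∪ (X ∪ Y) but 1 ∉ (X ∖ Y) ∩ (X ∪ Y).

Only the forward inclusion holds.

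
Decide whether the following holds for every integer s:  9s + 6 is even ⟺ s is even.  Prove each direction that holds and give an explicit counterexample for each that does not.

(⟹) Suppose 9s + 6 is even. Since 9 is odd, 9s and s have the same parity, so 9s + 6 ≡ s + 6 (mod 2). As 6 is even, 9s + 6 is even exactly when s is even. Thus s is even.

(⟸) Conversely, suppose s is even; write s = 2j. Then 9s + 6 = 9·(2j) + 6 = 2·9j + 6, which is even.

Both directions hold; the statement is true.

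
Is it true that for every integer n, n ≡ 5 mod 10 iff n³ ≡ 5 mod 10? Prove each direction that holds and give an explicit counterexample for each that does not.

(→) Suppose n ≡ 5 mod 10. Write n = 10j + 5. Then (10j + 5)³ = 1000j³ + 1500j² + 750j + 125 = 10(100j³ + 150j² + 75j + 12) + 5, so n³ ≡ 5 (mod 10).

(←) For the converse, argue contrapositively. If n ≢ 5 (mod 10), then n is congruent to one of 0, 1, 2, 3, 4, 6, 7, 8, 9 modulo 10, and these give n³ ≡ 0, 1, 8, 7, 4, 6, 3, 2, 9 respectively — never 5.

The biconditional holds.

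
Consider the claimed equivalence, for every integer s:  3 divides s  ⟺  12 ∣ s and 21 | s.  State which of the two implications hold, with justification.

The forward direction fails; the converse holds.

[⇐] Suppose 12 ∣ s and 21 ∣ s. Any common multiple of 12 and 21 is a multiple of their lcm; here lcm(12, 21) = 12·21/gcd(12, 21) = 252/3 = 84, so 84 ∣ s. Since 3 ∣ 84, it follows that 3 ∣ s.

[⇒] This fails: take s = 3. Certainly 3 ∣ 3, but 12 ∤ 3.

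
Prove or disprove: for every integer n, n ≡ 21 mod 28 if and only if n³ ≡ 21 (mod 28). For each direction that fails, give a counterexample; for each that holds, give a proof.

(⇐) Suppose n³ ≡ 21 (mod 28). The only residue r in {0, …, 27} with r³ ≡ 21 (mod 28) is r = 21, so n ≡ 21 (mod 28).

(⇒) Suppose n ≡ 21 mod 28. Write n = 28j + 21. Then (28j + 21)³ = 21952j³ + 49392j² + 37044j + 9261 = 28(784j³ + 1764j² + 1323j + 330) + 21, so n³ ≡ 21 (mod 28).

Both directions hold; the statement is true.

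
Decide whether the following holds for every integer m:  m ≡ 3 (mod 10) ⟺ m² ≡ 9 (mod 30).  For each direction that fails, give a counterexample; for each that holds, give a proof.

(⇒) fails and (⇐) fails.

Forward direction. This fails: take m = 13. Then 13 ≡ 3 (mod 10), but 13² = 169 ≡ 19 (mod 30), not 9.

Converse. This fails: take m = 27. Then 27² = 729 ≡ 9 (mod 30), yet 27 ≡ 7 (mod 10), not 3.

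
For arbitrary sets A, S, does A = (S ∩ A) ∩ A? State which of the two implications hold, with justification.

(⊆) This inclusion fails. Take A = {1}, S = ∅; then 1 ∈ A but 1 ∉ (S ∩ A) ∩ A.

(⊇) Let x ∈ (S ∩ A) ∩ A. Then x ∈ A ∩ S, from which x ∈ A.

(⊆) fails; (⊇) holds.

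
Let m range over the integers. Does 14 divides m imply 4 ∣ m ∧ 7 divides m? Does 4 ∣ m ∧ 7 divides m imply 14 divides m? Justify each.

Not equivalent: only (⇐) holds.

[⇒] This fails: take m = 14. Certainly 14 ∣ 14, but 4 ∤ 14.

[⇐] Suppose 4 ∣ m and 7 ∣ m. Any common multiple of 4 and 7 is a multiple of their lcm; here gcd(4, 7) = 1, so lcm(4, 7) = 4·7 = 28, so 28 ∣ m. Since 14 ∣ 28, it follows that 14 ∣ m.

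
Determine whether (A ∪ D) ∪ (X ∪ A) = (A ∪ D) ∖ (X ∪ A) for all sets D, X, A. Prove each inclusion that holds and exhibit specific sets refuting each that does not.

(⊆) This inclusion fails. Take D = ∅, X = {1}, A = ∅; then 1 ∈ (A ∪ D) ∪ (X ∪ A) but 1 ∉ (A ∪ D) ∖ (X ∪ A).

(⊇) Let x ∈ (A ∪ D) ∖ (X ∪ A). Then x ∈ D and x ∉ X, A, from which x ∈ (A ∪ D) ∪ (X ∪ A).

Only the reverse inclusion holds.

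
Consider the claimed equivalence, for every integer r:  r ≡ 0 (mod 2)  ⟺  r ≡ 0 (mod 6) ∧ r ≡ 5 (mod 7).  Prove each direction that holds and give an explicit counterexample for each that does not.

Converse. If r ≡ 0 (mod 6) and r ≡ 5 (mod 7), then by the Chinese remainder theorem r ≡ 12 (mod 42). Since 12 ≡ 0 (mod 2) and 2 ∣ 42, we get r ≡ 0 (mod 2).

Forward direction. This fails: r = 0 gives 0 ≡ 0 (mod 2) but 0 ≡ 0 (mod 7), so the conjunction on the right does not hold.

Only the converse holds.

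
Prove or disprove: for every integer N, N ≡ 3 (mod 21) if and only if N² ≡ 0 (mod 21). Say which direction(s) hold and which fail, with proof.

(⇒) fails and (⇐) fails.

Forward direction. This fails: take N = 3. Then 3 ≡ 3 (mod 21), but 3² = 9 ≡ 9 (mod 21), not 0.

Converse. This fails: take N = 0. Then 0² = 0 ≡ 0 (mod 21), yet 0 ≡ 0 (mod 21), not 3.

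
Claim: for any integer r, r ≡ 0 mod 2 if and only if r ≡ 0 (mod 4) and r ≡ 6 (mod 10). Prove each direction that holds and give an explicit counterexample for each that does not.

Not equivalent: only (⇐) holds.

(→) This fails: r = 0 gives 0 ≡ 0 (mod 2) but 0 ≡ 0 (mod 10), so the conjunction on the right does not hold.

(←) Conversely, if r ≡ 0 (mod 4) and r ≡ 6 (mod 10), then by the Chinese remainder theorem r ≡ 16 (mod 20). Since 16 ≡ 0 (mod 2) and 2 ∣ 20, we get r ≡ 0 (mod 2).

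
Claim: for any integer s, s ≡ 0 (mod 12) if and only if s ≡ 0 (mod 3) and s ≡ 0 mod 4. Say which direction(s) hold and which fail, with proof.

(⟹) Suppose s ≡ 0 (mod 12); write s = 12j + 0. Since 3 ∣ 12, reducing mod 3 gives s ≡ 0 (mod 3); since 4 ∣ 12, reducing mod 4 gives s ≡ 0 (mod 4).

(⟸) Conversely, if s ≡ 0 (mod 3) and s ≡ 0 (mod 4), then by the Chinese remainder theorem s ≡ 0 (mod 12). This is exactly s ≡ 0 (mod 12).

Both directions hold; the statement is true.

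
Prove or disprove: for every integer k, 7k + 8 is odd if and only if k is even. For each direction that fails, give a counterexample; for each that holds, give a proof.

Neither implication holds.

(⟹) This fails: k = 3 gives 7k + 8 = 29, which is odd, but 3 is odd, not even.

(⟸) This also fails: k = 0 is even, but 7k + 8 = 8 is even, not odd.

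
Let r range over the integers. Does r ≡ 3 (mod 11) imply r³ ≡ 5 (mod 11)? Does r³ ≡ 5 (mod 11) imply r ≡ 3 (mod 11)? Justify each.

Both directions hold; the statement is true.

Forward direction. Suppose r ≡ 3 (mod 11). Write r = 11j + 3. Then (11j + 3)³ = 1331j³ + 1089j² + 297j + 27 = 11(121j³ + 99j² + 27j + 2) + 5, so r³ ≡ 5 (mod 11).

Converse. Suppose r³ ≡ 5 (mod 11). The only residue r in {0, …, 10} with r³ ≡ 5 (mod 11) is r = 3, so r ≡ 3 (mod 11).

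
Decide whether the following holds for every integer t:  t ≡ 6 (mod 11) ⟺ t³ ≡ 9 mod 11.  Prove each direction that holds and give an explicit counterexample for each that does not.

[⇒] This fails: take t = 6. Then 6 ≡ 6 (mod 11), but 6³ = 216 ≡ 7 (mod 11), not 9.

[⇐] This fails: take t = 4. Then 4³ = 64 ≡ 9 (mod 11), yet 4 ≡ 4 (mod 11), not 6.

Neither direction holds.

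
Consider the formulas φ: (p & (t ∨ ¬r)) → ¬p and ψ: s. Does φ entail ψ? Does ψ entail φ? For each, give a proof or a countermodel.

(⇒) This fails. Under p = F, t = F, s = F, r = F, the left side is true but the right side is false.

(⇐) This fails. Under p = T, t = F, s = T, r = F, the left side is false but the right side is true.

Both directions fail.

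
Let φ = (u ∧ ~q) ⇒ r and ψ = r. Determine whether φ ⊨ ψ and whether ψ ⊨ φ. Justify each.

(⇒) fails; (⇐) holds.

(⇒) This fails. Under q = F, r = F, u = F, the left side is true but the right side is false.

(⇐) Assume the antecedent. If q is true, (u ∧ ~q) ⇒ r reduces to true regardless of the other variables. If q is false, the antecedent forces (q = F, r = T, u = F) or (q = F, r = T, u = T), and (u ∧ ~q) ⇒ r holds there. Either way (u ∧ ~q) ⇒ r holds.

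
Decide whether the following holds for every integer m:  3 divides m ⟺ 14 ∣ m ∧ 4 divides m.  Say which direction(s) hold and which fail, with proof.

Neither direction holds.

Forward direction. This fails: take m = 3. Certainly 3 ∣ 3, but 14 ∤ 3.

Converse. This fails: take m = 28. Both 14 ∣ 28 and 4 ∣ 28, yet 28 is not a multiple of 3 (since 28 = 9·3 + 1), so 3 ∤ 28.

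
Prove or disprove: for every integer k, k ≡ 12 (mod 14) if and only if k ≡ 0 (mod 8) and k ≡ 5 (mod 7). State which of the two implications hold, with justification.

Only the reverse direction holds.

[⇒] This fails: k = 26 gives 26 ≡ 12 (mod 14) but 26 ≡ 2 (mod 8), so the conjunction on the right does not hold.

[⇐] Conversely, if k ≡ 0 (mod 8) and k ≡ 5 (mod 7), then by the Chinese remainder theorem k ≡ 40 (mod 56). Since 40 ≡ 12 (mod 14) and 14 ∣ 56, we get k ≡ 12 (mod 14).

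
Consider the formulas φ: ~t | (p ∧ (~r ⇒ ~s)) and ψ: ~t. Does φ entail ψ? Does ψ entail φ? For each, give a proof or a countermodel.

[⇒] This fails. Under r = F, t = T, s = F, p = T, the left side is true but the right side is false.

[⇐] Assume the antecedent. If t is true, the antecedent cannot hold. If t is false, ~t | (p ∧ (~r ⇒ ~s)) reduces to true regardless of the other variables. Either way ~t | (p ∧ (~r ⇒ ~s)) holds.

Only the converse holds.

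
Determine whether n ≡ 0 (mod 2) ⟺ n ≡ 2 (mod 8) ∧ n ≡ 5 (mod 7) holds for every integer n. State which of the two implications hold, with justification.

(⇒) fails; (⇐) holds.

(→) This fails: n = 0 gives 0 ≡ 0 (mod 2) but 0 ≡ 0 (mod 8), so the conjunction on the right does not hold.

(←) Conversely, if n ≡ 2 (mod 8) and n ≡ 5 (mod 7), then by the Chinese remainder theorem n ≡ 26 (mod 56). Since 26 ≡ 0 (mod 2) and 2 ∣ 56, we get n ≡ 0 (mod 2).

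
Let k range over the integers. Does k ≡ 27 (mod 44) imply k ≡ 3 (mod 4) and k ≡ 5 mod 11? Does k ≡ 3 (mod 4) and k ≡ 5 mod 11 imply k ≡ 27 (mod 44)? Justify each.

Both implications hold.

(⇒) Suppose k ≡ 27 (mod 44); write k = 44j + 27. Since 4 ∣ 44, reducing mod 4 gives k ≡ 27 ≡ 3 (mod 4); since 11 ∣ 44, reducing mod 11 gives k ≡ 27 ≡ 5 (mod 11).

(⇐) Conversely, if k ≡ 3 (mod 4) and k ≡ 5 (mod 11), then by the Chinese remainder theorem k ≡ 27 (mod 44). This is exactly k ≡ 27 (mod 44).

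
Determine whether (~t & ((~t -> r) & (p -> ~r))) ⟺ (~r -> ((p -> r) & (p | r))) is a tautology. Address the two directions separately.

(⇒) Assume the antecedent. If p is true, the antecedent cannot hold. If p is false, the antecedent forces (p = F, r = T, t = F), and ~r -> ((p -> r) & (p | r)) holds there. Either way ~r -> ((p -> r) & (p | r)) holds.

(⇐) This fails. Under p = T, r = T, t = F, the left side is false but the right side is true.

(⇒) holds; (⇐) fails.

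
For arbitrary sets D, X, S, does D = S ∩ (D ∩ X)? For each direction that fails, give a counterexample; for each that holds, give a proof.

(⊆) This inclusion fails. Take D = {1}, X = ∅, S = ∅; then 1 ∈ D but 1 ∉ S ∩ (D ∩ X).

(⊇) Let x ∈ S ∩ (D ∩ X). Then x ∈ D ∩ X ∩ S, from which x ∈ D.

The sets are not equal: only the reverse inclusion holds.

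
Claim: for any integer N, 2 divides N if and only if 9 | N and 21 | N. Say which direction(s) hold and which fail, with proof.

Neither implication holds.

(→) This fails: take N = 2. Certainly 2 ∣ 2, but 9 ∤ 2.

(←) This fails: take N = 63. Both 9 ∣ 63 and 21 ∣ 63, yet 63 is not a multiple of 2 (since 63 = 31·2 + 1), so 2 ∤ 63.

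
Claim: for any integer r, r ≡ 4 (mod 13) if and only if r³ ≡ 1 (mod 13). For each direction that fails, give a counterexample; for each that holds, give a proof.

(→) This fails: take r = 4. Then 4 ≡ 4 (mod 13), but 4³ = 64 ≡ 12 (mod 13), not 1.

(←) This fails: take r = 1. Then 1³ = 1 ≡ 1 (mod 13), yet 1 ≡ 1 (mod 13), not 4.

Neither direction holds.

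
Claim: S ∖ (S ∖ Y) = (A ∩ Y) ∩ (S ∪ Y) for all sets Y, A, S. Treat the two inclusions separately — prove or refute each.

(⊆) This inclusion fails. Take Y = {1}, A = ∅, S = {1}; then 1 ∈ S ∖ (S ∖ Y) but 1 ∉ (A ∩ Y) ∩ (S ∪ Y).

(⊇) This inclusion fails. Take Y = {1}, A = {1}, S = ∅; then 1 ∈ (A ∩ Y) ∩ (S ∪ Y) but 1 ∉ S ∖ (S ∖ Y).

Both inclusions fail.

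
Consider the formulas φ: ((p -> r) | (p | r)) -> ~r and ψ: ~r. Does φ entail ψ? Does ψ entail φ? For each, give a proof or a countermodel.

Both directions hold; the statement is true.

(→) Assume the antecedent. If p is true, the antecedent forces (p = T, r = F), and ~r holds there. If p is false, the antecedent forces (p = F, r = F), and ~r holds there. Either way ~r holds.

(←) Assume the antecedent. If p is true, the antecedent forces (p = T, r = F), and ((p -> r) | (p | r)) -> ~r holds there. If p is false, the antecedent forces (p = F, r = F), and ((p -> r) | (p | r)) -> ~r holds there. Either way ((p -> r) | (p | r)) -> ~r holds.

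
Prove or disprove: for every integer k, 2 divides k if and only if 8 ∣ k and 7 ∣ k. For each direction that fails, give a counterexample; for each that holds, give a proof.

Converse. Suppose 8 ∣ k and 7 ∣ k. Any common multiple of 8 and 7 is a multiple of their lcm; here gcd(8, 7) = 1, so lcm(8, 7) = 8·7 = 56, so 56 ∣ k. Since 2 ∣ 56, it follows that 2 ∣ k.

Forward direction. This fails: take k = 2. Certainly 2 ∣ 2, but 8 ∤ 2.

Only the reverse direction holds.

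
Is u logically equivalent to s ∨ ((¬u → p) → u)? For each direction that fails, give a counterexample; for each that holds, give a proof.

Forward direction. Assume the antecedent. If u is true, s ∨ ((¬u → p) → u) reduces to true regardless of the other variables. If u is false, the antecedent cannot hold. Either way s ∨ ((¬u → p) → u) holds.

Converse. This fails. Under u = F, s = F, p = F, the left side is false but the right side is true.

Not equivalent: only (⇒) holds.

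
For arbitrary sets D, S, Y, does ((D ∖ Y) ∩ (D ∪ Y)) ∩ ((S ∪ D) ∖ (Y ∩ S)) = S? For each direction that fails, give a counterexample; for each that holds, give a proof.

(⊆) This inclusion fails. Take D = {1}, S = ∅, Y = ∅; then 1 ∈ ((D ∖ Y) ∩ (D ∪ Y)) ∩ ((S ∪ D) ∖ (Y ∩ S)) but 1 ∉ S.

(⊇) This inclusion fails. Take D = ∅, S = {1}, Y = ∅; then 1 ∈ S but 1 ∉ ((D ∖ Y) ∩ (D ∪ Y)) ∩ ((S ∪ D) ∖ (Y ∩ S)).

Both inclusions fail.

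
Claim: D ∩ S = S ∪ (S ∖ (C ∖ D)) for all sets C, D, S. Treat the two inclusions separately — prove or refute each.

The sets are not equal: only the forward inclusion holds.

(⟹) Let x ∈ D ∩ S. Then either x ∈ D ∩ S and x ∉ C; or x ∈ C ∩ D ∩ S. In each case x ∈ S ∪ (S ∖ (C ∖ D)), so D ∩ S ⊆ S ∪ (S ∖ (C ∖ D)).

(⟸) This inclusion fails. Take C = ∅, D = ∅, S = {1}; then 1 ∈ S ∪ (S ∖ (C ∖ D)) but 1 ∉ D ∩ S.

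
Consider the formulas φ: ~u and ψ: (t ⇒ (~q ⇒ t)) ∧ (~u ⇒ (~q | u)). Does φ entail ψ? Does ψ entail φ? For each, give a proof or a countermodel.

(⇒) This fails. Under u = F, q = T, t = F, the left side is true but the right side is false.

(⇐) This fails. Under u = T, q = F, t = F, the left side is false but the right side is true.

Neither implication holds.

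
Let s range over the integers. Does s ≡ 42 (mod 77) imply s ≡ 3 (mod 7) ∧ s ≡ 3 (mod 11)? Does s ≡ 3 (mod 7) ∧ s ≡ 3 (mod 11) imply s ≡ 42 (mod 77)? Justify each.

Neither implication holds.

[⇒] This fails: s = 42 gives 42 ≡ 42 (mod 77) but 42 ≡ 0 (mod 7), so the conjunction on the right does not hold.

[⇐] This fails: s = 3 satisfies both congruences on the right (3 ≡ 3 mod 7 and 3 ≡ 3 mod 11) yet 3 ≡ 3 (mod 77), not 42.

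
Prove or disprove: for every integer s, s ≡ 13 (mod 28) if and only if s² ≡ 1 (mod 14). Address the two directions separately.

Forward direction. Suppose s ≡ 13 (mod 28). Then s² ≡ 13² = 169 (mod 28), and since 14 ∣ 28, also s² ≡ 1 (mod 14).

Converse. This fails: take s = 1. Then 1² = 1 ≡ 1 (mod 14), yet 1 ≡ 1 (mod 28), not 13.

Not equivalent: only (⇒) holds.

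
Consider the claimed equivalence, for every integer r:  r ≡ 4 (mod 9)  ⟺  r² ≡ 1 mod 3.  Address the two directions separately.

(⟸) This fails: take r = 1. Then 1² = 1 ≡ 1 (mod 3), yet 1 ≡ 1 (mod 9), not 4.

(⟹) Suppose r ≡ 4 (mod 9). Then r² ≡ 4² = 16 (mod 9), and since 3 ∣ 9, also r² ≡ 1 (mod 3).

The forward direction holds; the converse fails.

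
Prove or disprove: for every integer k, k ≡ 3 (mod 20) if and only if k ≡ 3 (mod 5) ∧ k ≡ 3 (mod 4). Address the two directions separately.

(⟹) Suppose k ≡ 3 (mod 20); write k = 20j + 3. Since 5 ∣ 20, reducing mod 5 gives k ≡ 3 (mod 5); since 4 ∣ 20, reducing mod 4 gives k ≡ 3 (mod 4).

(⟸) Conversely, if k ≡ 3 (mod 5) and k ≡ 3 (mod 4), then by the Chinese remainder theorem k ≡ 3 (mod 20). This is exactly k ≡ 3 (mod 20).

The biconditional holds.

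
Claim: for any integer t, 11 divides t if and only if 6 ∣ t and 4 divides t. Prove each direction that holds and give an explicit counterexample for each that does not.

Forward direction. This fails: take t = 11. Certainly 11 ∣ 11, but 6 ∤ 11.

Converse. This fails: take t = 12. Both 6 ∣ 12 and 4 ∣ 12, yet 12 is not a multiple of 11 (since 12 = 1·11 + 1), so 11 ∤ 12.

(⇒) fails and (⇐) fails.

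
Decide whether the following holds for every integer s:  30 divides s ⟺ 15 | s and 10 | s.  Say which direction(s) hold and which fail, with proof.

Both directions hold.

Forward direction. If 30 ∣ s, write s = 30q. Since 30 = 2·15, s = 15·(2q), so 15 ∣ s; and since 30 = 3·10, s = 10·(3q), so 10 ∣ s.

Converse. Suppose 15 ∣ s and 10 ∣ s. Any common multiple of 15 and 10 is a multiple of their lcm; here lcm(15, 10) = 15·10/gcd(15, 10) = 150/5 = 30, so 30 ∣ s.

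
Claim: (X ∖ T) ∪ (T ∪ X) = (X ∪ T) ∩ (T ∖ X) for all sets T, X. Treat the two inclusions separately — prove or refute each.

(⟹) This inclusion fails. Take T = ∅, X = {1}; then 1 ∈ (X ∖ T) ∪ (T ∪ X) but 1 ∉ (X ∪ T) ∩ (T ∖ X).

(⟸) Let x ∈ (X ∪ T) ∩ (T ∖ X). Then x ∈ T and x ∉ X, from which x ∈ (X ∖ T) ∪ (T ∪ X).

The sets are not equal: only the reverse inclusion holds.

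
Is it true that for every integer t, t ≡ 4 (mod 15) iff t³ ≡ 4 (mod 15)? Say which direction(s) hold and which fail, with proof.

(→) Suppose t ≡ 4 (mod 15). Write t = 15j + 4. Then (15j + 4)³ = 3375j³ + 2700j² + 720j + 64 = 15(225j³ + 180j² + 48j + 4) + 4, so t³ ≡ 4 (mod 15).

(←) Conversely, suppose t³ ≡ 4 (mod 15). The only residue r in {0, …, 14} with r³ ≡ 4 (mod 15) is r = 4, so t ≡ 4 (mod 15).

Both directions hold.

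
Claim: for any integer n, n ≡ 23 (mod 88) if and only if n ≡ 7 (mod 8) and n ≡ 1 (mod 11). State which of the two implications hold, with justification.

[⇒] Suppose n ≡ 23 (mod 88); write n = 88j + 23. Since 8 ∣ 88, reducing mod 8 gives n ≡ 23 ≡ 7 (mod 8); since 11 ∣ 88, reducing mod 11 gives n ≡ 23 ≡ 1 (mod 11).

[⇐] Conversely, if n ≡ 7 (mod 8) and n ≡ 1 (mod 11), then by the Chinese remainder theorem n ≡ 23 (mod 88). This is exactly n ≡ 23 (mod 88).

Both implications hold.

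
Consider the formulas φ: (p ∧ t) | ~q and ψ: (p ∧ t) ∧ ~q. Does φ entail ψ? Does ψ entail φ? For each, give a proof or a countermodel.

(⇒) This fails. Under t = F, p = F, q = F, the left side is true but the right side is false.

(⇐) Assume the antecedent. If t is true, the antecedent forces (t = T, p = T, q = F), and (p ∧ t) | ~q holds there. If t is false, the antecedent cannot hold. Either way (p ∧ t) | ~q holds.

Not equivalent: only (⇐) holds.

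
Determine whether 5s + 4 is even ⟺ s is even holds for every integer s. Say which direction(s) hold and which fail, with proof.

Both directions hold.

(⇒) Suppose 5s + 4 is even. Since 5 is odd, 5s and s have the same parity, so 5s + 4 ≡ s + 4 (mod 2). As 4 is even, 5s + 4 is even exactly when s is even. Thus s is even.

(⇐) Conversely, suppose s is even; write s = 2j. Then 5s + 4 = 5·(2j) + 4 = 2·5j + 4, which is even.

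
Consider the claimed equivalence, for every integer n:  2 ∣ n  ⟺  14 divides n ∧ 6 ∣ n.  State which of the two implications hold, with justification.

[⇒] This fails: take n = 2. Certainly 2 ∣ 2, but 14 ∤ 2.

[⇐] Suppose 14 ∣ n and 6 ∣ n. Any common multiple of 14 and 6 is a multiple of their lcm; here lcm(14, 6) = 14·6/gcd(14, 6) = 84/2 = 42, so 42 ∣ n. Since 2 ∣ 42, it follows that 2 ∣ n.

Only the reverse direction holds.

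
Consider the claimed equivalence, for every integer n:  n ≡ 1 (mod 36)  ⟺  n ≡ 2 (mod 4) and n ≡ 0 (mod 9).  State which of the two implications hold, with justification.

Both directions fail.

(⟹) This fails: n = 1 gives 1 ≡ 1 (mod 36) but 1 ≡ 1 (mod 4), so the conjunction on the right does not hold.

(⟸) This fails: n = 18 satisfies both congruences on the right (18 ≡ 2 mod 4 and 18 ≡ 0 mod 9) yet 18 ≡ 18 (mod 36), not 1.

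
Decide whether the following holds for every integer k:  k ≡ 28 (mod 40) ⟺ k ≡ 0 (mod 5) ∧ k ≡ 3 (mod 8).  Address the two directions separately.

Neither implication holds.

Forward direction. This fails: k = 28 gives 28 ≡ 28 (mod 40) but 28 ≡ 3 (mod 5), so the conjunction on the right does not hold.

Converse. This fails: k = 35 satisfies both congruences on the right (35 ≡ 0 mod 5 and 35 ≡ 3 mod 8) yet 35 ≡ 35 (mod 40), not 28.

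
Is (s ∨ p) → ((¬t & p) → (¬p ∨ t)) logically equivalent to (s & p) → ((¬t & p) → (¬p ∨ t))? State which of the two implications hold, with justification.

Only the forward direction holds.

(→) Assume the antecedent. If p is true, the antecedent forces (s = F, p = T, t = T) or (s = T, p = T, t = T), and the consequent holds there. If p is false, the consequent reduces to true regardless of the other variables. Either way the consequent holds.

(←) This fails. Under s = F, p = T, t = F, the left side is false but the right side is true.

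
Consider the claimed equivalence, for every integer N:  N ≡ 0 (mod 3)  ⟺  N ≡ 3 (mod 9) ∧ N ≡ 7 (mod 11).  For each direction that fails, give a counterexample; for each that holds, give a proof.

(⇒) This fails: N = 0 gives 0 ≡ 0 (mod 3) but 0 ≡ 0 (mod 9), so the conjunction on the right does not hold.

(⇐) Conversely, if N ≡ 3 (mod 9) and N ≡ 7 (mod 11), then by the Chinese remainder theorem N ≡ 84 (mod 99). Since 84 ≡ 0 (mod 3) and 3 ∣ 99, we get N ≡ 0 (mod 3).

The forward direction fails; the converse holds.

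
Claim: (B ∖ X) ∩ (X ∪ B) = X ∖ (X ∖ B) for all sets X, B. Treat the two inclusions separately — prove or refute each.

(⊆) This inclusion fails. Take X = ∅, B = {1}; then 1 ∈ (B ∖ X) ∩ (X ∪ B) but 1 ∉ X ∖ (X ∖ B).

(⊇) This inclusion fails. Take X = {1}, B = {1}; then 1 ∈ X ∖ (X ∖ B) but 1 ∉ (B ∖ X) ∩ (X ∪ B).

Neither inclusion holds.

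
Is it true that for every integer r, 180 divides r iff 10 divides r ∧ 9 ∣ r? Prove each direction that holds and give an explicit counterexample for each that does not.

Not equivalent: only (⇒) holds.

(←) This fails: take r = 90. Both 10 ∣ 90 and 9 ∣ 90, yet 90 is not a multiple of 180 (since 90 = 0·180 + 90), so 180 ∤ 90.

(→) If 180 ∣ r, write r = 180q. Since 180 = 18·10, r = 10·(18q), so 10 ∣ r; and since 180 = 20·9, r = 9·(20q), so 9 ∣ r.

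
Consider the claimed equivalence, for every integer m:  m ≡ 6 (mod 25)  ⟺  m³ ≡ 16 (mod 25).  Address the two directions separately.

The biconditional holds.

(→) Suppose m ≡ 6 (mod 25). Write m = 25j + 6. Then (25j + 6)³ = 15625j³ + 11250j² + 2700j + 216 = 25(625j³ + 450j² + 108j + 8) + 16, so m³ ≡ 16 (mod 25).

(←) Conversely, suppose m³ ≡ 16 (mod 25). The only residue r in {0, …, 24} with r³ ≡ 16 (mod 25) is r = 6, so m ≡ 6 (mod 25).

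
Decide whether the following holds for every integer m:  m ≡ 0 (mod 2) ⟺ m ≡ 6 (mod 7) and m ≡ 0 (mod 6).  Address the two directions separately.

(→) This fails: m = 0 gives 0 ≡ 0 (mod 2) but 0 ≡ 0 (mod 7), so the conjunction on the right does not hold.

(←) Conversely, if m ≡ 6 (mod 7) and m ≡ 0 (mod 6), then by the Chinese remainder theorem m ≡ 6 (mod 42). Since 6 ≡ 0 (mod 2) and 2 ∣ 42, we get m ≡ 0 (mod 2).

Only the reverse direction holds.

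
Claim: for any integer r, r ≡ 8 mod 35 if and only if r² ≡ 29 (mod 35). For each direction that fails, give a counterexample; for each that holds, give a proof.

(⇒) holds; (⇐) fails.

(←) This fails: take r = 13. Then 13² = 169 ≡ 29 (mod 35), yet 13 ≡ 13 (mod 35), not 8.

(→) Suppose r ≡ 8 mod 35. Write r = 35j + 8. Then (35j + 8)² = 1225j² + 560j + 64 = 35(35j² + 16j + 1) + 29, so r² ≡ 29 (mod 35).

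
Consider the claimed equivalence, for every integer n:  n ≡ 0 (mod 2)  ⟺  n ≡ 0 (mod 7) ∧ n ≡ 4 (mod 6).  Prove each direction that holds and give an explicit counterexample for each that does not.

Not equivalent: only (⇐) holds.

(⟹) This fails: n = 0 gives 0 ≡ 0 (mod 2) but 0 ≡ 0 (mod 6), so the conjunction on the right does not hold.

(⟸) Conversely, if n ≡ 0 (mod 7) and n ≡ 4 (mod 6), then by the Chinese remainder theorem n ≡ 28 (mod 42). Since 28 ≡ 0 (mod 2) and 2 ∣ 42, we get n ≡ 0 (mod 2).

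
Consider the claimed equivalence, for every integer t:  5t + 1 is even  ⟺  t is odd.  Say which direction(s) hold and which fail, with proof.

[⇒] Suppose 5t + 1 is even. Since 5 is odd, 5t and t have the same parity, so 5t + 1 ≡ t + 1 (mod 2). As 1 is odd, 5t + 1 is even exactly when t is odd. Thus t is odd.

[⇐] Conversely, suppose t is odd; write t = 2j + 1. Then 5t + 1 = 5·(2j + 1) + 1 = 2·5j + 6, which is even.

The biconditional holds.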